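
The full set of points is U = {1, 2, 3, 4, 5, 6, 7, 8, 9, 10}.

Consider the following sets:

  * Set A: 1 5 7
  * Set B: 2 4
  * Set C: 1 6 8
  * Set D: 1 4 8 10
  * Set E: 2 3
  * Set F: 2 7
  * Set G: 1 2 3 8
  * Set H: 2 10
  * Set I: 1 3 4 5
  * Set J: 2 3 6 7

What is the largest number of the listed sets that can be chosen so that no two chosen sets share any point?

2

A, E are pairwise disjoint (A={1,5,7}; E={2,3}).
Every remaining set overlaps one of these, and no 3 of the listed sets are pairwise disjoint, so 2 is the maximum.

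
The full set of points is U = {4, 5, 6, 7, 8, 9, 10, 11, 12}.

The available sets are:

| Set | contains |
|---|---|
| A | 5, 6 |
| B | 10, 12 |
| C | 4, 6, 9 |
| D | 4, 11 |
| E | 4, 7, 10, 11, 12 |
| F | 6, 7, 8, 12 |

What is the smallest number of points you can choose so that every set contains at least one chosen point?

3

Take H = {6, 10, 11}. Each listed set contains at least one of these, so H is a hitting set of size 3.
The sets A, B, D are pairwise disjoint, so any hitting set needs a separate point for each — at least 3. Hence 3 is optimal.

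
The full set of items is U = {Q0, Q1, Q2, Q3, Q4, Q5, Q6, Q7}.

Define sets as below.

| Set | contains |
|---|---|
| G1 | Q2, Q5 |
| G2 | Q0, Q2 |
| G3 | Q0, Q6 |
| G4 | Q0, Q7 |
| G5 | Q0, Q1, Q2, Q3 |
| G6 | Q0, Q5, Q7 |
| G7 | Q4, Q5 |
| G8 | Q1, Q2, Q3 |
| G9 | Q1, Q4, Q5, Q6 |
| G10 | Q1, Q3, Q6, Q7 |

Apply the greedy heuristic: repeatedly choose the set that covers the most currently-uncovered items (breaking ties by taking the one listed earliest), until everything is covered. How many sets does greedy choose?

3

Greedy: pick G5 (covers 4 new) → pick G9 (covers 3 new) → pick G4 (covers 1 new). Total picks: 3.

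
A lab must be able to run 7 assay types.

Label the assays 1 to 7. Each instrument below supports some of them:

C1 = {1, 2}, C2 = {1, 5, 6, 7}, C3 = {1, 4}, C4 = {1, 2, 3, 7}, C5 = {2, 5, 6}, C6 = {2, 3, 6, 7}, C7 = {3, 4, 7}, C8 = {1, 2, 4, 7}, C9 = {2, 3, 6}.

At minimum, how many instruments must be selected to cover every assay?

3

Take {C3, C5, C6}. Their union is {1, 2, 3, 4, 5, 6, 7}, which is all 7 assays.
No 2 of the 9 instruments cover everything (all 36 combinations miss at least one assay), so 3 is optimal.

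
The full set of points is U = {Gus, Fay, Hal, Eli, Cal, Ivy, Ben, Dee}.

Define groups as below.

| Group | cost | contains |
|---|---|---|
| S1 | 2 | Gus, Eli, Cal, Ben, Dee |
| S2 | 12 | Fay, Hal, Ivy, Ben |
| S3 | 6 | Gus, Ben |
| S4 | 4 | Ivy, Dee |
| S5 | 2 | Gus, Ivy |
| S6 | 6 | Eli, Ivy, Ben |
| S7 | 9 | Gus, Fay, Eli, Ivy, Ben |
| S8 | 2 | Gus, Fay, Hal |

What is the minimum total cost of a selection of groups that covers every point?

S1, S5, S8 together cover every point (S1 ∪ S5 ∪ S8 = {Gus, Fay, Hal, Eli, Cal, Ivy, Ben, Dee}); total cost 2 + 2 + 2 = 6.
No covering selection has total cost below 6.

6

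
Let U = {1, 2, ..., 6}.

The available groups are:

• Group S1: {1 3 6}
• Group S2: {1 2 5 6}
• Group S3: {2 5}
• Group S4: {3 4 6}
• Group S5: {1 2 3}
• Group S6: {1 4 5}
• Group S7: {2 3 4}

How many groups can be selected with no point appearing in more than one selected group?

2

S1, S3 are pairwise disjoint (S1={1,3,6}; S3={2,5}).
Every remaining group overlaps one of these, and no 3 of the listed groups are pairwise disjoint, so 2 is the maximum.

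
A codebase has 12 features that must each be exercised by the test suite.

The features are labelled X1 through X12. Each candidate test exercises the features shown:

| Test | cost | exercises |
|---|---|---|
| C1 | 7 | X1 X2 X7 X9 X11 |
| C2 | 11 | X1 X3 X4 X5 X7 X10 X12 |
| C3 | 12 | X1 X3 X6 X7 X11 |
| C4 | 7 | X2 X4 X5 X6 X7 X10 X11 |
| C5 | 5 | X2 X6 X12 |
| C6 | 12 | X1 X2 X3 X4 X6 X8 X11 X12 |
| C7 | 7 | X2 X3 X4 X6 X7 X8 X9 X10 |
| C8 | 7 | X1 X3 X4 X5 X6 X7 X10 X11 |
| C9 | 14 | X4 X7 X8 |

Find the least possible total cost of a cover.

19

C5, C7, C8 together cover every feature (C5 ∪ C7 ∪ C8 = {X1, X2, X3, X4, X5, X6, X7, X8, X9, X10, X11, X12}); total cost 5 + 7 + 7 = 19.
No covering selection has total cost below 19.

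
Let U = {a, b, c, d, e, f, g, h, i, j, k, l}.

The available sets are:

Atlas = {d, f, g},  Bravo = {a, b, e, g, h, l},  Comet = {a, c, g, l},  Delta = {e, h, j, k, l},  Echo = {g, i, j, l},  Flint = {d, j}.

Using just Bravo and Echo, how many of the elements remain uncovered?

4

Union of Bravo, Echo = {a, b, e, g, h, i, j, l}.
Not covered: c, d, f, k — 4 elements.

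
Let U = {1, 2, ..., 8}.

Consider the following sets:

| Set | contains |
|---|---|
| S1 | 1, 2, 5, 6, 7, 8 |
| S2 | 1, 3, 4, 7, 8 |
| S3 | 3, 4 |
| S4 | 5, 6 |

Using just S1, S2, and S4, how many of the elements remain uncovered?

0

Union of S1, S2, S4 = {1, 2, 3, 4, 5, 6, 7, 8} — that's every element, so 0 are uncovered.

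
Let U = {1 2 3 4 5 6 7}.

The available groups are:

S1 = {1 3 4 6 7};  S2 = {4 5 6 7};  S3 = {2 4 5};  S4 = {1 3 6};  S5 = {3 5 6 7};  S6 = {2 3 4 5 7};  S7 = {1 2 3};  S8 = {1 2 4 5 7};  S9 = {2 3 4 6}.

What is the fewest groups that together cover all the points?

S1 and S3 together: S1 ∪ S3 = {1, 2, 3, 4, 5, 6, 7} — every point is covered.
No single group has all 7 points (the largest, S1, has 5), so 2 is optimal.

2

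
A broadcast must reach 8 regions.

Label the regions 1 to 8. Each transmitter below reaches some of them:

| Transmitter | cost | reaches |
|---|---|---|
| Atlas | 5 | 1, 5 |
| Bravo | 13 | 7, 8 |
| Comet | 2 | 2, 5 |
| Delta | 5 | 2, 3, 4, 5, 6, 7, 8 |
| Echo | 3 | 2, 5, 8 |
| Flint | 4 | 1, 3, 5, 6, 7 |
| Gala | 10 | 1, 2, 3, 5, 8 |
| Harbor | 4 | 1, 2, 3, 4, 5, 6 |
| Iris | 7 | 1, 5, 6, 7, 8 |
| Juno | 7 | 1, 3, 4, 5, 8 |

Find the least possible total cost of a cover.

9

Delta, Harbor together cover every region (Delta ∪ Harbor = {1, 2, 3, 4, 5, 6, 7, 8}); total cost 5 + 4 = 9.
No covering selection has total cost below 9.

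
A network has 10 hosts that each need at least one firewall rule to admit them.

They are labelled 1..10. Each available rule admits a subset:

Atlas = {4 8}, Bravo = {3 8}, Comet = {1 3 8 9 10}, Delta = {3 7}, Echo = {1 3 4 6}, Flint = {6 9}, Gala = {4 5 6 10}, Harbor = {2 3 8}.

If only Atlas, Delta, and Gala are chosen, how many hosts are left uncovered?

3

Union of Atlas, Delta, Gala = {3, 4, 5, 6, 7, 8, 10}.
Not covered: 1, 2, 9 — 3 hosts.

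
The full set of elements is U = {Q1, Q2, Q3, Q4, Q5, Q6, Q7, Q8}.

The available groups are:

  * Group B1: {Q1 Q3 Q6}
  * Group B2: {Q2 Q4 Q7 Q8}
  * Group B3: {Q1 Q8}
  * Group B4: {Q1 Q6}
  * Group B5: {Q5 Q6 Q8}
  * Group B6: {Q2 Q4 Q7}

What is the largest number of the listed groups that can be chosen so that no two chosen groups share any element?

B3, B6 are pairwise disjoint (B3={Q1,Q8}; B6={Q2,Q4,Q7}).
Every remaining group overlaps one of these, and no 3 of the listed groups are pairwise disjoint, so 2 is the maximum.

2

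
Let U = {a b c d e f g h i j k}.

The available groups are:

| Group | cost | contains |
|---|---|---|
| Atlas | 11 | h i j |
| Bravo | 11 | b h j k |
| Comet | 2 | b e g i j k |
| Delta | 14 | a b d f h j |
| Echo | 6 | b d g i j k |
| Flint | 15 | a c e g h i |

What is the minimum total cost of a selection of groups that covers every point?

31

Comet, Delta, Flint together cover every point (Comet ∪ Delta ∪ Flint = {a, b, c, d, e, f, g, h, i, j, k}); total cost 2 + 14 + 15 = 31.
No covering selection has total cost below 31.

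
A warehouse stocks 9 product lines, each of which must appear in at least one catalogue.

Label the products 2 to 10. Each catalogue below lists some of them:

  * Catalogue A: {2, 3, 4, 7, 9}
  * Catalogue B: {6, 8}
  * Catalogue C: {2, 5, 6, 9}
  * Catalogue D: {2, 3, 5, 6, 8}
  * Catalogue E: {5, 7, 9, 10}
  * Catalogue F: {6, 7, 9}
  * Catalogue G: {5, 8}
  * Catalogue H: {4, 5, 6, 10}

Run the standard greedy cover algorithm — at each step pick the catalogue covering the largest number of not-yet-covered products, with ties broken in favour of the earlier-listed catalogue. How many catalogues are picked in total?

Greedy: pick A (covers 5 new) → pick D (covers 3 new) → pick E (covers 1 new). Total picks: 3.

3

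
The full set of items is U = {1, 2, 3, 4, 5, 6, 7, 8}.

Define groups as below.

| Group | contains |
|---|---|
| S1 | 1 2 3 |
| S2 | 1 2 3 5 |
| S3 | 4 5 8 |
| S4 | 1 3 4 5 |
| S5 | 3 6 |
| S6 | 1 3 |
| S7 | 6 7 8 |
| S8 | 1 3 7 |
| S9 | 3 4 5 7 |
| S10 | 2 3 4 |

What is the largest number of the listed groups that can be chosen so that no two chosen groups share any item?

2

S3, S8 are pairwise disjoint (S3={4,5,8}; S8={1,3,7}).
Every remaining group overlaps one of these, and no 3 of the listed groups are pairwise disjoint, so 2 is the maximum.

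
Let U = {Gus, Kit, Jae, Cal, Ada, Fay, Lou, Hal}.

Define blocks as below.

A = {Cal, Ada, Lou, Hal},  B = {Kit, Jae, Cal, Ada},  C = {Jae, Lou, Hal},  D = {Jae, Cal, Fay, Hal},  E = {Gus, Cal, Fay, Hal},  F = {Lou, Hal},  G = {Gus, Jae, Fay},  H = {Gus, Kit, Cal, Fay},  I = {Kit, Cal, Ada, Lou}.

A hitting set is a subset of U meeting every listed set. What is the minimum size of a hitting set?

Take T = {Gus, Jae, Lou}. Each listed block contains at least one of these, so T is a hitting set of size 3.
No choice of 2 items meets every block, so 3 is the minimum.

3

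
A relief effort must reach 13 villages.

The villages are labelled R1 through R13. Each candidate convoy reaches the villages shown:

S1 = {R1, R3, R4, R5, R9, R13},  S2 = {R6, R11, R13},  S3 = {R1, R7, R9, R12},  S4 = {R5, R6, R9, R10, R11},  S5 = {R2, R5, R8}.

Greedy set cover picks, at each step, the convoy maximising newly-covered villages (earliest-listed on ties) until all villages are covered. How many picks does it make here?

4

Greedy: pick S1 (covers 6 new) → pick S4 (covers 3 new) → pick S3 (covers 2 new) → pick S5 (covers 2 new). Total picks: 4.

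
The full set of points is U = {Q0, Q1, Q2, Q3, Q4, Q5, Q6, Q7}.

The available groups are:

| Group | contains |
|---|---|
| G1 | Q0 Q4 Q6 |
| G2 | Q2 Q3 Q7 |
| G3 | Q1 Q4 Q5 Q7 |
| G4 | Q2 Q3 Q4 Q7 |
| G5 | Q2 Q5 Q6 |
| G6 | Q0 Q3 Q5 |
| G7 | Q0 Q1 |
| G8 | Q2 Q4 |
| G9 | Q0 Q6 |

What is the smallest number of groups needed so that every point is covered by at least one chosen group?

Take {G3, G5, G6}. Their union is {Q0, Q1, Q2, Q3, Q4, Q5, Q6, Q7}, which is all 8 points.
No 2 of the 9 groups cover everything (all 36 combinations miss at least one point), so 3 is optimal.

3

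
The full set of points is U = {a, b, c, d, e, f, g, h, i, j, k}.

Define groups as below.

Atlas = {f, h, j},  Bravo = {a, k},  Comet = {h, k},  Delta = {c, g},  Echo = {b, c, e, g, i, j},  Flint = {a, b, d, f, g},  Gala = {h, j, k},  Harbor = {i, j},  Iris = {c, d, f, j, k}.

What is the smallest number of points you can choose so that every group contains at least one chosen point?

3

The 3 points {g, j, k} hit every group.
The groups Comet, Flint, Harbor are pairwise disjoint, so any hitting set needs a separate point for each — at least 3. Hence 3 is optimal.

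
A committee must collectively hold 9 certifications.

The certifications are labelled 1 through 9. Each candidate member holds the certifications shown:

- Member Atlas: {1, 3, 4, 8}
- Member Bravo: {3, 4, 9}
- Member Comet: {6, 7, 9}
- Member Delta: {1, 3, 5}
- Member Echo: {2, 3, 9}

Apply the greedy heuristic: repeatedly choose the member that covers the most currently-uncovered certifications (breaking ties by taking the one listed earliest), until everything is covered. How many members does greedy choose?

Greedy: pick Atlas (covers 4 new) → pick Comet (covers 3 new) → pick Delta (covers 1 new) → pick Echo (covers 1 new). Total picks: 4.

4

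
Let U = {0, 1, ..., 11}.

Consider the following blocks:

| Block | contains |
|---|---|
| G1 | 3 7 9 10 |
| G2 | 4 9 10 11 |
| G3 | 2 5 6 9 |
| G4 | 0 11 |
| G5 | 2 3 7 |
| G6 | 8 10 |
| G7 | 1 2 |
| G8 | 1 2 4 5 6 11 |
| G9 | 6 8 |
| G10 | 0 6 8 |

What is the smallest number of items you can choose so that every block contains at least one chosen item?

The 4 items {2, 3, 8, 11} hit every block.
The blocks G1, G4, G7, G9 are pairwise disjoint, so any hitting set needs a separate item for each — at least 4. Hence 4 is optimal.

4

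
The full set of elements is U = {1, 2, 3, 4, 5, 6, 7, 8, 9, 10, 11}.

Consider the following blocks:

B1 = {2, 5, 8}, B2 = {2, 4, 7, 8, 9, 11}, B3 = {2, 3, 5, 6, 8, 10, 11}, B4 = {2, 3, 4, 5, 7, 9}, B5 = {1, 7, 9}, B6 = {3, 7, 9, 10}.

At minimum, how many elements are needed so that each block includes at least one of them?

2

H = {2, 9} meets every block (each contains at least one member of H), and |H| = 2.
The blocks B1, B5 are pairwise disjoint, so any hitting set needs a separate element for each — at least 2. Hence 2 is optimal.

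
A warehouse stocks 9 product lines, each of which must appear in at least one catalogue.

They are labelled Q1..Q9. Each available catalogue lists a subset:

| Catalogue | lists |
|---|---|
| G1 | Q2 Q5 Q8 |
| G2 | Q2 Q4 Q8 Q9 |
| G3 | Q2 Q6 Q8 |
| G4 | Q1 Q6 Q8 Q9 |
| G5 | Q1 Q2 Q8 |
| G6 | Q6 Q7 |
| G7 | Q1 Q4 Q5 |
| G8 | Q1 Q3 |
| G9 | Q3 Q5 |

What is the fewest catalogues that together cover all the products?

G2 and G5 and G6 and G9 together: G2 ∪ G5 ∪ G6 ∪ G9 = {Q1, Q2, Q3, Q4, Q5, Q6, Q7, Q8, Q9} — every product is covered.
No 3 of the 9 catalogues cover everything (all 84 combinations miss at least one product), so 4 is optimal.

4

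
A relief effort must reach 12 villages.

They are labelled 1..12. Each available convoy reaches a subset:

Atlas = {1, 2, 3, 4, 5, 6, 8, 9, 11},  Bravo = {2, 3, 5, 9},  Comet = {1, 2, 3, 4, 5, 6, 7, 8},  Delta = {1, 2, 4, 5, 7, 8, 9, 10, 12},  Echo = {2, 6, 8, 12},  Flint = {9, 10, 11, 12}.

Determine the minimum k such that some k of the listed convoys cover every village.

2

Comet and Flint together: Comet ∪ Flint = {1, 2, 3, 4, 5, 6, 7, 8, 9, 10, 11, 12} — every village is covered.
No single convoy has all 12 villages (the largest, Atlas, has 9), so 2 is optimal.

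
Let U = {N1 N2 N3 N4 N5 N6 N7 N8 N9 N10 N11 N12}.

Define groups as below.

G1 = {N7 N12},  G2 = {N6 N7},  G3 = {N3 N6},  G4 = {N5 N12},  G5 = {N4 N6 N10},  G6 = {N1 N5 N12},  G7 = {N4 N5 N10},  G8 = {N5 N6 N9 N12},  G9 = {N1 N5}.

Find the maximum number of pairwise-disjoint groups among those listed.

G1, G3, G9 are pairwise disjoint (G1={N7,N12}; G3={N3,N6}; G9={N1,N5}).
Every remaining group overlaps one of these, and no 4 of the listed groups are pairwise disjoint, so 3 is the maximum.

3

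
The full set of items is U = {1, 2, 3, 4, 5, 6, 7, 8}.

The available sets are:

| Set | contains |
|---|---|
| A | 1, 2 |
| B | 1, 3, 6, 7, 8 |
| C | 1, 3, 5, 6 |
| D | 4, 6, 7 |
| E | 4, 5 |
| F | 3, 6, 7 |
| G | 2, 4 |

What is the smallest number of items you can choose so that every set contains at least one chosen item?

3

H = {1, 4, 6} meets every set (each contains at least one member of H), and |H| = 3.
The sets A, E, F are pairwise disjoint, so any hitting set needs a separate item for each — at least 3. Hence 3 is optimal.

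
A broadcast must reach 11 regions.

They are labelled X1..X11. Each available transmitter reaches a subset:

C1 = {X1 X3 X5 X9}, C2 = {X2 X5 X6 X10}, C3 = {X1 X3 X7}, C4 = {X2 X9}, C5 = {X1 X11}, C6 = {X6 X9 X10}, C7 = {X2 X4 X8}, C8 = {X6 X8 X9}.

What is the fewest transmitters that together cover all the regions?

C2 and C3 and C4 and C5 and C7 together: C2 ∪ C3 ∪ C4 ∪ C5 ∪ C7 = {X1, X2, X3, X4, X5, X6, X7, X8, X9, X10, X11} — every region is covered.
No 4 of the 8 transmitters cover everything (all 70 combinations miss at least one region), so 5 is optimal.

5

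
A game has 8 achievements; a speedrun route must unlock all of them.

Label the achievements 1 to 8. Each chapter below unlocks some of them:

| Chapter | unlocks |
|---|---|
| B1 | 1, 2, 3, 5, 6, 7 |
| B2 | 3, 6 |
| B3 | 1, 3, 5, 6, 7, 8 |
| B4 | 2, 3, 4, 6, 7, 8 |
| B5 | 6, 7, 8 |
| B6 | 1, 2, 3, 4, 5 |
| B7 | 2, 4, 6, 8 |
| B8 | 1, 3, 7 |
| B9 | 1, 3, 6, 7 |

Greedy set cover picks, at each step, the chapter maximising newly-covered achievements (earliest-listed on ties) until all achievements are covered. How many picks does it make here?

2

Greedy: pick B1 (covers 6 new) → pick B4 (covers 2 new). Total picks: 2.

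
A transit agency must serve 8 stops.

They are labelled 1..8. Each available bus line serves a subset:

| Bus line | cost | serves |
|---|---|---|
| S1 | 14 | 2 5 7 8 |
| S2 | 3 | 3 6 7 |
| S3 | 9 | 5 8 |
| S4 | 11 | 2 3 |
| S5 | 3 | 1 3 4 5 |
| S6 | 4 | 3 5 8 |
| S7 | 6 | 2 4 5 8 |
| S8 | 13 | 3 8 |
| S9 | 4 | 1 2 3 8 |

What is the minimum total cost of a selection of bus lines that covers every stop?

10

S2, S5, S9 together cover every stop (S2 ∪ S5 ∪ S9 = {1, 2, 3, 4, 5, 6, 7, 8}); total cost 3 + 3 + 4 = 10.
No covering selection has total cost below 10.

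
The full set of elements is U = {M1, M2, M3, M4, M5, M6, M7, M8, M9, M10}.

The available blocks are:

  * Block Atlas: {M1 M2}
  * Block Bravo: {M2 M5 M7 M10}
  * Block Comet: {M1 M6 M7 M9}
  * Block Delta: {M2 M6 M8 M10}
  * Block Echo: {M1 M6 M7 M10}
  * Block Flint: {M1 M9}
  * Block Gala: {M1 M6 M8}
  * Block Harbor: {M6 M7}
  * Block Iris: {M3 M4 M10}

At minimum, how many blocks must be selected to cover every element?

4

Take {Bravo, Comet, Delta, Iris}. Their union is {M1, M2, M3, M4, M5, M6, M7, M8, M9, M10}, which is all 10 elements.
No 3 of the 9 blocks cover everything (all 84 combinations miss at least one element), so 4 is optimal.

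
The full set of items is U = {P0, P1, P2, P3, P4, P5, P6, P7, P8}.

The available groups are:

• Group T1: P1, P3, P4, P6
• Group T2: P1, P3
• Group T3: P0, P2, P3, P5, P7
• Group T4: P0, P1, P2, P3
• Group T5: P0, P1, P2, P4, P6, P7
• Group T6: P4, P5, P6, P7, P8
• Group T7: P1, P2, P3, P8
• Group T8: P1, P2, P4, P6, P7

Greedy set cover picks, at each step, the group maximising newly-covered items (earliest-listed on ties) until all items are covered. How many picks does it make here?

3

Greedy: pick T5 (covers 6 new) → pick T3 (covers 2 new) → pick T6 (covers 1 new). Total picks: 3.
(The true minimum cover uses only 2 groups, so greedy is not optimal here.)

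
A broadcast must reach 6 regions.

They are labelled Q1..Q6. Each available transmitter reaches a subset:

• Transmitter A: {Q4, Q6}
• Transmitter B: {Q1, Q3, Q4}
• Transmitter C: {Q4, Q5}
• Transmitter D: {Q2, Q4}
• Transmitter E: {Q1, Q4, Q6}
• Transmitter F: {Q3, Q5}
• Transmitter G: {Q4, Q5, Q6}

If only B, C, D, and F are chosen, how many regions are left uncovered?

1

Union of B, C, D, F = {Q1, Q2, Q3, Q4, Q5}.
Not covered: Q6 — 1 region.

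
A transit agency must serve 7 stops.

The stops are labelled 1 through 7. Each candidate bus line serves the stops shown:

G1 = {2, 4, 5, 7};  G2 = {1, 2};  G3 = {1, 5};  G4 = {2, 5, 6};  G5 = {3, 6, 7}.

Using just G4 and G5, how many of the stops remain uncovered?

2

Union of G4, G5 = {2, 3, 5, 6, 7}.
Not covered: 1, 4 — 2 stops.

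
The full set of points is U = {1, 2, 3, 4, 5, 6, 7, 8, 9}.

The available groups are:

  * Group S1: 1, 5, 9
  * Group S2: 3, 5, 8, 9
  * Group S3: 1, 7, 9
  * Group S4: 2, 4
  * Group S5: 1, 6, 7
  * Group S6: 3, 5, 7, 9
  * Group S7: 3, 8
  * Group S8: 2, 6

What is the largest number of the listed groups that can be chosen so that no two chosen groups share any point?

S1, S4, S7 are pairwise disjoint (S1={1,5,9}; S4={2,4}; S7={3,8}).
Every remaining group overlaps one of these, and no 4 of the listed groups are pairwise disjoint, so 3 is the maximum.

3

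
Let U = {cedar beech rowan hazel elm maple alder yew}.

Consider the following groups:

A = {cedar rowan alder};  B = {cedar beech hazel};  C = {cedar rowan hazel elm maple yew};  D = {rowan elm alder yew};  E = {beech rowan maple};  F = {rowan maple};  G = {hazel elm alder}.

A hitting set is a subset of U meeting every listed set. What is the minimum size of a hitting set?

2

H = {rowan, hazel} meets every group (each contains at least one member of H), and |H| = 2.
The groups F, G are pairwise disjoint, so any hitting set needs a separate point for each — at least 2. Hence 2 is optimal.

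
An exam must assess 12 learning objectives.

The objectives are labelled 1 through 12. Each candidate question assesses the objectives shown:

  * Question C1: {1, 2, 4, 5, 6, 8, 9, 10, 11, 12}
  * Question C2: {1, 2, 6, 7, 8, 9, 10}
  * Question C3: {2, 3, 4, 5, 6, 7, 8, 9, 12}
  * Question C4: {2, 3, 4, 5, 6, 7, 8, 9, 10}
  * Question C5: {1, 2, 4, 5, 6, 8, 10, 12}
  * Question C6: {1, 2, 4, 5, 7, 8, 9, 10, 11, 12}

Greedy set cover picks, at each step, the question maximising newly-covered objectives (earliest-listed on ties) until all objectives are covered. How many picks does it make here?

Greedy: pick C1 (covers 10 new) → pick C3 (covers 2 new). Total picks: 2.

2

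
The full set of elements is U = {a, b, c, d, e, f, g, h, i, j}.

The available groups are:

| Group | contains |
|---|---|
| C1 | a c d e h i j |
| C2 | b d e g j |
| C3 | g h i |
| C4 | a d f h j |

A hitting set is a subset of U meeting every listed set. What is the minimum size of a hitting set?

2

Take T = {g, h}. Each listed group contains at least one of these, so T is a hitting set of size 2.
No single element lies in every group, so at least 2 are needed and 2 is optimal.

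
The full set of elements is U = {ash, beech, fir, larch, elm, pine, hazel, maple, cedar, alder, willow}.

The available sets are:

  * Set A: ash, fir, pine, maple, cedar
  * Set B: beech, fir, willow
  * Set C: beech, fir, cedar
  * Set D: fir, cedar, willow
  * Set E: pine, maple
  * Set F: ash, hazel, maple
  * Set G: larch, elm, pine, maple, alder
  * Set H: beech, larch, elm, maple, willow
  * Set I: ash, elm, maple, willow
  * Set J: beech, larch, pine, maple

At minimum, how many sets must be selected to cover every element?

A and F and G and H together: A ∪ F ∪ G ∪ H = {ash, beech, fir, larch, elm, pine, hazel, maple, cedar, alder, willow} — every element is covered.
No 3 of the 10 sets cover everything (all 120 combinations miss at least one element), so 4 is optimal.

4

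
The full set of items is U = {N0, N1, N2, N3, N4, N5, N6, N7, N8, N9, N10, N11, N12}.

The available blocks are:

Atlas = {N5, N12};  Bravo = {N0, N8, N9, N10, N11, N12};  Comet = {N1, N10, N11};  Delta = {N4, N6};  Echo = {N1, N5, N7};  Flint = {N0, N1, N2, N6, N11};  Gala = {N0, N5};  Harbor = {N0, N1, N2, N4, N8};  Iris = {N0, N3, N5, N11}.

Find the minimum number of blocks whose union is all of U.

Take {Bravo, Echo, Flint, Harbor, Iris}. Their union is {N0, N1, N2, N3, N4, N5, N6, N7, N8, N9, N10, N11, N12}, which is all 13 items.
No 4 of the 9 blocks cover everything (all 126 combinations miss at least one item), so 5 is optimal.

5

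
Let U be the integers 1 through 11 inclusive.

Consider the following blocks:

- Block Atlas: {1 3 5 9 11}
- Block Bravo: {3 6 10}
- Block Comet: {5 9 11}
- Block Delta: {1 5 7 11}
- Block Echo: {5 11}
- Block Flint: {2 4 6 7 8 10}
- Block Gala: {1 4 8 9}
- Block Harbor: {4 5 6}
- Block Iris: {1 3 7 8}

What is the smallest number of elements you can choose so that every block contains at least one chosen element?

3

The 3 elements {5, 6, 8} hit every block.
The blocks Bravo, Echo, Gala are pairwise disjoint, so any hitting set needs a separate element for each — at least 3. Hence 3 is optimal.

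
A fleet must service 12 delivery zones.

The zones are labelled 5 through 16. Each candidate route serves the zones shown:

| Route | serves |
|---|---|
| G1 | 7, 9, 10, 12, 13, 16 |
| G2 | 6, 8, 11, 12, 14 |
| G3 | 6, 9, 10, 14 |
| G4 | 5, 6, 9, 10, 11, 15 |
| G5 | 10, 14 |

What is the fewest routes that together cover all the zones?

Take {G1, G2, G4}. Their union is {5, 6, 7, 8, 9, 10, 11, 12, 13, 14, 15, 16}, which is all 12 zones.
Only G4 contains 5, so G4 is forced; the remaining 6 zones need at least 2 more routes (each remaining route adds at most 4) — so at least 3 routes are needed, and 3 is optimal.

3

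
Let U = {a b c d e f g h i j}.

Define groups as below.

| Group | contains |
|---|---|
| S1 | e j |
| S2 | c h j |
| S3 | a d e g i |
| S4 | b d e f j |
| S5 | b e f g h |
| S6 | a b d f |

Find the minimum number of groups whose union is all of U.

S2 and S3 and S4 together: S2 ∪ S3 ∪ S4 = {a, b, c, d, e, f, g, h, i, j} — every point is covered.
Only S2 contains c, so S2 is forced; the remaining 7 points need at least 2 more groups (each remaining group adds at most 5) — so at least 3 groups are needed, and 3 is optimal.

3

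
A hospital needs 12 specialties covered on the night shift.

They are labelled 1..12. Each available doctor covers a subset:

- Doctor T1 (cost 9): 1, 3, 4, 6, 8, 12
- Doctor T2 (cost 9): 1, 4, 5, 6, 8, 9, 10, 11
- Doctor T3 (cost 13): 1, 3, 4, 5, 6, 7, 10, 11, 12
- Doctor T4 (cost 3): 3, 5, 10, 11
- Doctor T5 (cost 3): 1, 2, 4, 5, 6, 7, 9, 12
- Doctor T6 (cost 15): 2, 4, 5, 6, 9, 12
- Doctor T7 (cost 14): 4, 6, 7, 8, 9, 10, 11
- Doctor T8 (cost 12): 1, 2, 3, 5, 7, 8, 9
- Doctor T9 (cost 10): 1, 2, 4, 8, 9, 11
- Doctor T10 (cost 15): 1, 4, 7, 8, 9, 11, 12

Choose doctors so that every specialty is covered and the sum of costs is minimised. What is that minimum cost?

T1, T4, T5 together cover every specialty (T1 ∪ T4 ∪ T5 = {1, 2, 3, 4, 5, 6, 7, 8, 9, 10, 11, 12}); total cost 9 + 3 + 3 = 15.
No covering selection has total cost below 15.

15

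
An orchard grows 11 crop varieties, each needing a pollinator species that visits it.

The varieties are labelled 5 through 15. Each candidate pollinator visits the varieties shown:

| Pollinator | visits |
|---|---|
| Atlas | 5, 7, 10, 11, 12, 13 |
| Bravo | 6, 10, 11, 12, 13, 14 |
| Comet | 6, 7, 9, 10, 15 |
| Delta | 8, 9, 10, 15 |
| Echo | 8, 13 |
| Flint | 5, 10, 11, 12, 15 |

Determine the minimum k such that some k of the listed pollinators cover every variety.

Atlas and Bravo and Delta together: Atlas ∪ Bravo ∪ Delta = {5, 6, 7, 8, 9, 10, 11, 12, 13, 14, 15} — every variety is covered.
Only Bravo contains 14, so Bravo is forced; the remaining 5 varieties need at least 2 more pollinators (each remaining pollinator adds at most 3) — so at least 3 pollinators are needed, and 3 is optimal.

3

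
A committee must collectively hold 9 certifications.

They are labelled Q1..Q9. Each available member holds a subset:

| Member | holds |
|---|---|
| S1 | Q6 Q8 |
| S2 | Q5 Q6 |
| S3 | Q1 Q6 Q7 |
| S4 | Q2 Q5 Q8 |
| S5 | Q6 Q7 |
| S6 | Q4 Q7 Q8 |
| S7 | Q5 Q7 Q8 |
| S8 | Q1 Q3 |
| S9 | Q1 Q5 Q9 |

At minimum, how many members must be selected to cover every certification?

Take {S4, S5, S6, S8, S9}. Their union is {Q1, Q2, Q3, Q4, Q5, Q6, Q7, Q8, Q9}, which is all 9 certifications.
No 4 of the 9 members cover everything (all 126 combinations miss at least one certification), so 5 is optimal.

5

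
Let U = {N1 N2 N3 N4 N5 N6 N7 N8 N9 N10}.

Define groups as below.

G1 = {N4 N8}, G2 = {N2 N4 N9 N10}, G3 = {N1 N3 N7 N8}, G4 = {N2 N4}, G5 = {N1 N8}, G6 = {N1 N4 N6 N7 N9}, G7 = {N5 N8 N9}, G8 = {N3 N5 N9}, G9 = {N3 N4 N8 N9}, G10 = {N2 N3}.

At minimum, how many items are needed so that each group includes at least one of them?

H = {N2, N8, N9} meets every group (each contains at least one member of H), and |H| = 3.
The groups G4, G5, G8 are pairwise disjoint, so any hitting set needs a separate item for each — at least 3. Hence 3 is optimal.

3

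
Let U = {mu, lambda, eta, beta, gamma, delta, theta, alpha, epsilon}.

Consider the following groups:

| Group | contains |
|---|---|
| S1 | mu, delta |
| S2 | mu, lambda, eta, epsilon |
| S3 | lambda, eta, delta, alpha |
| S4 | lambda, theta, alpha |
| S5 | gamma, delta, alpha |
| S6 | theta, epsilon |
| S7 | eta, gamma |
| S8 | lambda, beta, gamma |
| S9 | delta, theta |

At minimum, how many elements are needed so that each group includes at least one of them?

The 4 elements {eta, beta, delta, theta} hit every group.
No choice of 3 elements meets every group, so 4 is the minimum.

4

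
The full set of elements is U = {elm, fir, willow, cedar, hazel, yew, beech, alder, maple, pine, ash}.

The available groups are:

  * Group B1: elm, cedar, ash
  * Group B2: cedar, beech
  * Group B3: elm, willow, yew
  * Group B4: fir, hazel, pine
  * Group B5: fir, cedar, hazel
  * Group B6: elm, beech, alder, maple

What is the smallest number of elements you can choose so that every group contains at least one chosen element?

3

The 3 elements {elm, cedar, pine} hit every group.
The groups B2, B3, B4 are pairwise disjoint, so any hitting set needs a separate element for each — at least 3. Hence 3 is optimal.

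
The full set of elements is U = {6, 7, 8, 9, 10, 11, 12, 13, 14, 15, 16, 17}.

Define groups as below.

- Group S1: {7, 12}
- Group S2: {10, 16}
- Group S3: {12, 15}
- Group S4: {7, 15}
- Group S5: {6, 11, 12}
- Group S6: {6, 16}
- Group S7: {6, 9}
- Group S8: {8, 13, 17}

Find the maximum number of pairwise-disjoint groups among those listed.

4

S2, S4, S5, S8 are pairwise disjoint (S2={10,16}; S4={7,15}; S5={6,11,12}; S8={8,13,17}).
Every remaining group overlaps one of these, and no 5 of the listed groups are pairwise disjoint, so 4 is the maximum.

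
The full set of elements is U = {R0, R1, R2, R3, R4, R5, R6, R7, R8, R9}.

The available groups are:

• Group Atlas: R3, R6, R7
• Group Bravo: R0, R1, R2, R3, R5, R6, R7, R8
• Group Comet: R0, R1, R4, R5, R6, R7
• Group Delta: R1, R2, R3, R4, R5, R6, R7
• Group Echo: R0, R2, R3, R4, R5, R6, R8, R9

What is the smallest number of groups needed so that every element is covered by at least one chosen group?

2

Delta and Echo together: Delta ∪ Echo = {R0, R1, R2, R3, R4, R5, R6, R7, R8, R9} — every element is covered.
No single group has all 10 elements (the largest, Bravo, has 8), so 2 is optimal.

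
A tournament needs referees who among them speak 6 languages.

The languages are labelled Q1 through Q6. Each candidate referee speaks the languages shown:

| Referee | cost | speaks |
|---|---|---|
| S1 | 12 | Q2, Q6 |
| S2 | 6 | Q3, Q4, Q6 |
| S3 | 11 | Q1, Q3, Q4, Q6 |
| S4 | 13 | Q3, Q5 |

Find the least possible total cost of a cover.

36

S1, S3, S4 together cover every language (S1 ∪ S3 ∪ S4 = {Q1, Q2, Q3, Q4, Q5, Q6}); total cost 12 + 11 + 13 = 36.
The greedy pick S2, S3, S1, S4 costs 42; no covering selection beats 36.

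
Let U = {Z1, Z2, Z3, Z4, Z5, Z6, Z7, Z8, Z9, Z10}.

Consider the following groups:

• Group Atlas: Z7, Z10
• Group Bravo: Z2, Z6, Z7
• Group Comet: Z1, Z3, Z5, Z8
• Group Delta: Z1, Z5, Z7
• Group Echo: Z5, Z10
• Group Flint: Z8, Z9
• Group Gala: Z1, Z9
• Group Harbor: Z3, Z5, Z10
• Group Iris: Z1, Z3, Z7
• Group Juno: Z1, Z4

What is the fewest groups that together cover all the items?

4

Bravo, Flint, Harbor, and Juno cover everything between them: the union {Z1, Z2, Z3, Z4, Z5, Z6, Z7, Z8, Z9, Z10} is all of U.
Only Juno contains Z4, so Juno is forced; the remaining 8 items need at least 3 more groups (each remaining group adds at most 3) — so at least 4 groups are needed, and 4 is optimal.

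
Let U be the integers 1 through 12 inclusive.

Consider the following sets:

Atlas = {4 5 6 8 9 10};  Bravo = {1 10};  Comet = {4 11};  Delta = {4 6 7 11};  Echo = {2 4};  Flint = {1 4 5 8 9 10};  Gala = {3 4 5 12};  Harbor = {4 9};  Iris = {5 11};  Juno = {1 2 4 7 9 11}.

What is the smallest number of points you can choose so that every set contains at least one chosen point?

3

Take H = {1, 4, 11}. Each listed set contains at least one of these, so H is a hitting set of size 3.
The sets Bravo, Harbor, Iris are pairwise disjoint, so any hitting set needs a separate point for each — at least 3. Hence 3 is optimal.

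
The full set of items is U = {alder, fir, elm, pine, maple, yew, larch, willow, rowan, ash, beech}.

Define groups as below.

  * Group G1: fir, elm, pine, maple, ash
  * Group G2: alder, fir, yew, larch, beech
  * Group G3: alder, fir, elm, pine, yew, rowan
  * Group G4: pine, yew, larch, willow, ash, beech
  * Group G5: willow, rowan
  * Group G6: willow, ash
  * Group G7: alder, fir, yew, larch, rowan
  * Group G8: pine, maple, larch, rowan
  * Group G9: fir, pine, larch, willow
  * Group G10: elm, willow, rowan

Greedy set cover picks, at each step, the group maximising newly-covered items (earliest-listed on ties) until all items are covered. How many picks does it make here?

Greedy: pick G3 (covers 6 new) → pick G4 (covers 4 new) → pick G1 (covers 1 new). Total picks: 3.

3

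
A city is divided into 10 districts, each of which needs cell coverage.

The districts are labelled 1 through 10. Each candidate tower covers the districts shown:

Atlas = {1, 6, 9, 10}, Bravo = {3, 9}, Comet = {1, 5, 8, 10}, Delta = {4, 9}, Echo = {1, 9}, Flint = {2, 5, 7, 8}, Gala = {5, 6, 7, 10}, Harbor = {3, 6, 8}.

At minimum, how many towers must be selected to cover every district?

4

Take {Comet, Delta, Flint, Harbor}. Their union is {1, 2, 3, 4, 5, 6, 7, 8, 9, 10}, which is all 10 districts.
No 3 of the 8 towers cover everything (all 56 combinations miss at least one district), so 4 is optimal.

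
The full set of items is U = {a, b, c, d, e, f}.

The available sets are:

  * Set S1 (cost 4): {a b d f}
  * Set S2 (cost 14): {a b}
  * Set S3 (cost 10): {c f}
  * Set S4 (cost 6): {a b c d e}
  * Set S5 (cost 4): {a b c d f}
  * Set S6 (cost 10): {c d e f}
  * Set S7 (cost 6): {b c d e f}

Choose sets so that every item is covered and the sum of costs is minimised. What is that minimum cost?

S1, S4 together cover every item (S1 ∪ S4 = {a, b, c, d, e, f}); total cost 4 + 6 = 10.
No covering selection has total cost below 10.

10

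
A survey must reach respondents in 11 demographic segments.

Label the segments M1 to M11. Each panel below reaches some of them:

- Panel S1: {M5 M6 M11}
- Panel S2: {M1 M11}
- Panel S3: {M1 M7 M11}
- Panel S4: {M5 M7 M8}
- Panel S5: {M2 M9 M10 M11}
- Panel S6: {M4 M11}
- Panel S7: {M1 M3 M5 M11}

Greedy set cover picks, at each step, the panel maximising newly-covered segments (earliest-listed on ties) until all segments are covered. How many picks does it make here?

5

Greedy: pick S5 (covers 4 new) → pick S4 (covers 3 new) → pick S7 (covers 2 new) → pick S1 (covers 1 new) → pick S6 (covers 1 new). Total picks: 5.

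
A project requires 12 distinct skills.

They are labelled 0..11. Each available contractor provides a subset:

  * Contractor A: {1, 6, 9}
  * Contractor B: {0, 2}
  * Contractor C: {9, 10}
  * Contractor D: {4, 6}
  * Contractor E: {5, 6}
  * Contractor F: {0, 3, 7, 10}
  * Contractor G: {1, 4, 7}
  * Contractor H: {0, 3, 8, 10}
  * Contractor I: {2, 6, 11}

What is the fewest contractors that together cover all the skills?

C and E and G and H and I together: C ∪ E ∪ G ∪ H ∪ I = {0, 1, 2, 3, 4, 5, 6, 7, 8, 9, 10, 11} — every skill is covered.
No 4 of the 9 contractors cover everything (all 126 combinations miss at least one skill), so 5 is optimal.

5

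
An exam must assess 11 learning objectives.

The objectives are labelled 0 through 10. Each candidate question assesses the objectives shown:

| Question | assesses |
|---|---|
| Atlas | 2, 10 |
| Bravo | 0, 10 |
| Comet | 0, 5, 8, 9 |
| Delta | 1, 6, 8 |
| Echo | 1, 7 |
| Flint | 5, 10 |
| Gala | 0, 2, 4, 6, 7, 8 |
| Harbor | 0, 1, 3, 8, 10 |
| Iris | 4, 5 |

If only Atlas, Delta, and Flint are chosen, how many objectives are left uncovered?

Union of Atlas, Delta, Flint = {1, 2, 5, 6, 8, 10}.
Not covered: 0, 3, 4, 7, 9 — 5 objectives.

5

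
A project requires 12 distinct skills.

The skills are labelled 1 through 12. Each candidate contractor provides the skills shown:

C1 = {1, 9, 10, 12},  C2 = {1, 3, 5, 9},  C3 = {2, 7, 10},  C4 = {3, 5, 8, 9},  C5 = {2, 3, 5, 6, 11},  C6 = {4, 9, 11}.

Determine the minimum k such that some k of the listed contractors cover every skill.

5

Take {C1, C3, C4, C5, C6}. Their union is {1, 2, 3, 4, 5, 6, 7, 8, 9, 10, 11, 12}, which is all 12 skills.
No 4 of the 6 contractors cover everything (all 15 combinations miss at least one skill), so 5 is optimal.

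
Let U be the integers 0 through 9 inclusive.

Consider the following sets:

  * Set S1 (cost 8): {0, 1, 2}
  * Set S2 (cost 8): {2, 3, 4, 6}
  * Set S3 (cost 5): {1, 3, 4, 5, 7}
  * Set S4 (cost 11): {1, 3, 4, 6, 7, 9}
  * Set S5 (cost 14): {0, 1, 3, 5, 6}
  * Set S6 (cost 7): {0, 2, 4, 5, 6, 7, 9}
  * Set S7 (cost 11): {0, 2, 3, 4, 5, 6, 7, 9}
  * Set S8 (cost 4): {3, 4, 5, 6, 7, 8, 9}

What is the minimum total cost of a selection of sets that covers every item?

12

S1, S8 together cover every item (S1 ∪ S8 = {0, 1, 2, 3, 4, 5, 6, 7, 8, 9}); total cost 8 + 4 = 12.
No covering selection has total cost below 12.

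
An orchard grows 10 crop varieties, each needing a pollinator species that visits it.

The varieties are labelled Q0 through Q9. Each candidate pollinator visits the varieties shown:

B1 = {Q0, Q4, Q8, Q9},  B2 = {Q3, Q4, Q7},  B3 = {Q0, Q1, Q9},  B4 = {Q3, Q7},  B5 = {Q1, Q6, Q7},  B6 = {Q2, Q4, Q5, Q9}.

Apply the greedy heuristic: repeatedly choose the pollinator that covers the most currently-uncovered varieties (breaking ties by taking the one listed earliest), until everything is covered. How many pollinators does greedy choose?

4

Greedy: pick B1 (covers 4 new) → pick B5 (covers 3 new) → pick B6 (covers 2 new) → pick B2 (covers 1 new). Total picks: 4.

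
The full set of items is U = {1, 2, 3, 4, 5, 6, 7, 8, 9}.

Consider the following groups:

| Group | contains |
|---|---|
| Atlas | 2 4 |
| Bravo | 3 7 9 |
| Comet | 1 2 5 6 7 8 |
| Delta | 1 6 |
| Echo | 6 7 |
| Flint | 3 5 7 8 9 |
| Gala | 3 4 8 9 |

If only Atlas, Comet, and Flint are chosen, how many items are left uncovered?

0

Union of Atlas, Comet, Flint = {1, 2, 3, 4, 5, 6, 7, 8, 9} — that's every item, so 0 are uncovered.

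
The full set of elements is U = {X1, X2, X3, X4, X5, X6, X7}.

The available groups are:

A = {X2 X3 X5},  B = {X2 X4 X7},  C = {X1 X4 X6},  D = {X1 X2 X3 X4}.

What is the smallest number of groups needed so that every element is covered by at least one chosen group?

Take {A, B, C}. Their union is {X1, X2, X3, X4, X5, X6, X7}, which is all 7 elements.
Only A contains X5, so A is forced; the remaining 4 elements need at least 2 more groups (each remaining group adds at most 3) — so at least 3 groups are needed, and 3 is optimal.

3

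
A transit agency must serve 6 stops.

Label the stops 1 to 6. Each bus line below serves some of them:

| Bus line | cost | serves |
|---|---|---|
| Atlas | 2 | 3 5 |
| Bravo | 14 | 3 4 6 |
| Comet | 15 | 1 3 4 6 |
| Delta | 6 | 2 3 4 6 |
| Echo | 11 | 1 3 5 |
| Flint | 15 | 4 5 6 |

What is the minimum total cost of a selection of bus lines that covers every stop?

17

Delta, Echo together cover every stop (Delta ∪ Echo = {1, 2, 3, 4, 5, 6}); total cost 6 + 11 = 17.
The greedy pick Atlas, Delta, Echo costs 19; no covering selection beats 17.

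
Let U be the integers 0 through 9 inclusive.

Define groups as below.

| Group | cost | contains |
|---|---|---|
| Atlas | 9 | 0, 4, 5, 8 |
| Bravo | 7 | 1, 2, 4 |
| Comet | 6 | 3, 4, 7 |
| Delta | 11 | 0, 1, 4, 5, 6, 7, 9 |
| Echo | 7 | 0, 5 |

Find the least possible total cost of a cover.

33

Atlas, Bravo, Comet, Delta together cover every element (Atlas ∪ Bravo ∪ Comet ∪ Delta = {0, 1, 2, 3, 4, 5, 6, 7, 8, 9}); total cost 9 + 7 + 6 + 11 = 33.
No covering selection has total cost below 33.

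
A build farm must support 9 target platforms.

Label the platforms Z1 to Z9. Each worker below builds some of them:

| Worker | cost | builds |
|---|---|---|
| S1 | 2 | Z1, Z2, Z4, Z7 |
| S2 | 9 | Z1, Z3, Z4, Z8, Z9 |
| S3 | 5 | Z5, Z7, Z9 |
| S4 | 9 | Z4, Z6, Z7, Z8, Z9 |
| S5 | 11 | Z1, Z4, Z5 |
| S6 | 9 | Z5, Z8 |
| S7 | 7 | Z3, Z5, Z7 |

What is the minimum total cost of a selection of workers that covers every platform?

S1, S4, S7 together cover every platform (S1 ∪ S4 ∪ S7 = {Z1, Z2, Z3, Z4, Z5, Z6, Z7, Z8, Z9}); total cost 2 + 9 + 7 = 18.
The greedy pick S1, S3, S2, S4 costs 25; no covering selection beats 18.

18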